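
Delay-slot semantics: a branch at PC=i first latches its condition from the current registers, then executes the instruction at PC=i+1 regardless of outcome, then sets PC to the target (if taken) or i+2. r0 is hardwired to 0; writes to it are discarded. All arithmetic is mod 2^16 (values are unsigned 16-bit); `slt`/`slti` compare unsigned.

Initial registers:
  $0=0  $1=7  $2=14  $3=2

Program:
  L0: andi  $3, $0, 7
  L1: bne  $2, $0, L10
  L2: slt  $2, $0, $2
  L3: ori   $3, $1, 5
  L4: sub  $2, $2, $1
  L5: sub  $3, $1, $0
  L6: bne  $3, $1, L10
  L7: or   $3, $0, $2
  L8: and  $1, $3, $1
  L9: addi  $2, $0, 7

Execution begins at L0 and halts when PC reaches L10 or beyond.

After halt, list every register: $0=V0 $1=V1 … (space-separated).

[0] andi  $3, $0, 7  →  {$0:0, $1:7, $2:14, $3:0}
[1] bne  $2, $0, L10  →  {$0:0, $1:7, $2:14, $3:0}  ⟨branch taken⟩
[2] slt  $2, $0, $2  →  {$0:0, $1:7, $2:1, $3:0}

$0=0 $1=7 $2=1 $3=0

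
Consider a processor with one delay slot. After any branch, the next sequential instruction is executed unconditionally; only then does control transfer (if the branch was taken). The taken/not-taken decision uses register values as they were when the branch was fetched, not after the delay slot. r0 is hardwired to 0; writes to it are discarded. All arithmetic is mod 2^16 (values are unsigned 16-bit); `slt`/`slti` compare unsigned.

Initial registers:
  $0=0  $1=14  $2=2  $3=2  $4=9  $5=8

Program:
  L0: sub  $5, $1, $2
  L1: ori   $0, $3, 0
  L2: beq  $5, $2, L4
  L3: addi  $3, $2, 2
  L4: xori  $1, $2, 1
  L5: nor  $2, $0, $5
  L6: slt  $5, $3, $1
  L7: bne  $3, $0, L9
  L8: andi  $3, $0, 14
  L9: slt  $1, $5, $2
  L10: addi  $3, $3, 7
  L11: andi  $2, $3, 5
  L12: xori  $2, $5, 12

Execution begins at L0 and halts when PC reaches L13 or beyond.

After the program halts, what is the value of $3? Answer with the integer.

  step pc=0: sub  $5, $1, $2  regs=(0,14,2,2,9,12)
  step pc=1: ori   $0, $3, 0  regs=(0,14,2,2,9,12)
  step pc=2: beq  $5, $2, L4  cond=F  regs=(0,14,2,2,9,12)
  step pc=3: addi  $3, $2, 2  regs=(0,14,2,4,9,12)
  step pc=4: xori  $1, $2, 1  regs=(0,3,2,4,9,12)
  step pc=5: nor  $2, $0, $5  regs=(0,3,65523,4,9,12)
  step pc=6: slt  $5, $3, $1  regs=(0,3,65523,4,9,0)
  step pc=7: bne  $3, $0, L9  cond=T  regs=(0,3,65523,4,9,0)
  step pc=8: andi  $3, $0, 14  regs=(0,3,65523,0,9,0)
  step pc=9: slt  $1, $5, $2  regs=(0,1,65523,0,9,0)
  step pc=10: addi  $3, $3, 7  regs=(0,1,65523,7,9,0)
  step pc=11: andi  $2, $3, 5  regs=(0,1,5,7,9,0)
  step pc=12: xori  $2, $5, 12  regs=(0,1,12,7,9,0)

7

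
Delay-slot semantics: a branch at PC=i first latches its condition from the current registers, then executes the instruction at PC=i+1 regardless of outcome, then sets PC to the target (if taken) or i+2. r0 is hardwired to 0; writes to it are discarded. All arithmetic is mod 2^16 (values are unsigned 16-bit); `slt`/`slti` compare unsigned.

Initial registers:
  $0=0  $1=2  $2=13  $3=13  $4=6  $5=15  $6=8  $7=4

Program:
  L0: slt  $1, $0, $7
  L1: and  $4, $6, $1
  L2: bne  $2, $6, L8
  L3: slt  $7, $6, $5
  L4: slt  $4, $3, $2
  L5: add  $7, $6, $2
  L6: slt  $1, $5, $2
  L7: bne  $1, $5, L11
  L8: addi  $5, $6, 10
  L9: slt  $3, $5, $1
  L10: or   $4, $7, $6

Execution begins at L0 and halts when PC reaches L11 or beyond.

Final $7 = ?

[0] slt  $1, $0, $7  →  {$0:0, $1:1, $2:13, $3:13, $4:6, $5:15, $6:8, $7:4}
[1] and  $4, $6, $1  →  {$0:0, $1:1, $2:13, $3:13, $4:0, $5:15, $6:8, $7:4}
[2] bne  $2, $6, L8  →  {$0:0, $1:1, $2:13, $3:13, $4:0, $5:15, $6:8, $7:4}  ⟨branch taken⟩
[3] slt  $7, $6, $5  →  {$0:0, $1:1, $2:13, $3:13, $4:0, $5:15, $6:8, $7:1}
[8] addi  $5, $6, 10  →  {$0:0, $1:1, $2:13, $3:13, $4:0, $5:18, $6:8, $7:1}
[9] slt  $3, $5, $1  →  {$0:0, $1:1, $2:13, $3:0, $4:0, $5:18, $6:8, $7:1}
[10] or   $4, $7, $6  →  {$0:0, $1:1, $2:13, $3:0, $4:9, $5:18, $6:8, $7:1}

1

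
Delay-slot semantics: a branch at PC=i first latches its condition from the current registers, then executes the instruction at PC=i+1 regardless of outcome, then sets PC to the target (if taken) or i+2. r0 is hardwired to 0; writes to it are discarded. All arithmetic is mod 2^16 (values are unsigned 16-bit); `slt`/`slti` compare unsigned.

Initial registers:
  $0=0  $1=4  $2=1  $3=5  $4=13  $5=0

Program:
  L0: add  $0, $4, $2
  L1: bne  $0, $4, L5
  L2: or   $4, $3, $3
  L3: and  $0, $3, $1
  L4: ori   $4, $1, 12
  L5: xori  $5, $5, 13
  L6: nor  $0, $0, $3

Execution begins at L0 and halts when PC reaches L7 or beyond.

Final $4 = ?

5

  step pc=0: add  $0, $4, $2  regs=(0,4,1,5,13,0)
  step pc=1: bne  $0, $4, L5  cond=T  regs=(0,4,1,5,13,0)
  step pc=2: or   $4, $3, $3  regs=(0,4,1,5,5,0)
  step pc=5: xori  $5, $5, 13  regs=(0,4,1,5,5,13)
  step pc=6: nor  $0, $0, $3  regs=(0,4,1,5,5,13)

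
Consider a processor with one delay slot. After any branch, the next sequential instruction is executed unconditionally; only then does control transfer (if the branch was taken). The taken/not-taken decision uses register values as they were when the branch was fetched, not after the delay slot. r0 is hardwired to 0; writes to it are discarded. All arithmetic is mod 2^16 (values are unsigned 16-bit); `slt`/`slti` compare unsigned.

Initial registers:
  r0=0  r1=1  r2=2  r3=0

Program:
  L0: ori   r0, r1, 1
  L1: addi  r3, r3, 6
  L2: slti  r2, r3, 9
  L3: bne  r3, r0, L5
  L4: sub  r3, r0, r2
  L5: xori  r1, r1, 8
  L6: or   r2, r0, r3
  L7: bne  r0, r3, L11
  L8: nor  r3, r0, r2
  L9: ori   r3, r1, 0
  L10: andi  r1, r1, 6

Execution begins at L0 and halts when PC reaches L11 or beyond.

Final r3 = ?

PC=0  ori   r0, r1, 1        | r0=0 r1=1 r2=2 r3=0
PC=1  addi  r3, r3, 6        | r0=0 r1=1 r2=2 r3=6
PC=2  slti  r2, r3, 9        | r0=0 r1=1 r2=1 r3=6
PC=3  bne  r3, r0, L5        | r0=0 r1=1 r2=1 r3=6  [TAKEN]
PC=4  sub  r3, r0, r2        | r0=0 r1=1 r2=1 r3=65535
PC=5  xori  r1, r1, 8        | r0=0 r1=9 r2=1 r3=65535
PC=6  or   r2, r0, r3        | r0=0 r1=9 r2=65535 r3=65535
PC=7  bne  r0, r3, L11       | r0=0 r1=9 r2=65535 r3=65535  [TAKEN]
PC=8  nor  r3, r0, r2        | r0=0 r1=9 r2=65535 r3=0

0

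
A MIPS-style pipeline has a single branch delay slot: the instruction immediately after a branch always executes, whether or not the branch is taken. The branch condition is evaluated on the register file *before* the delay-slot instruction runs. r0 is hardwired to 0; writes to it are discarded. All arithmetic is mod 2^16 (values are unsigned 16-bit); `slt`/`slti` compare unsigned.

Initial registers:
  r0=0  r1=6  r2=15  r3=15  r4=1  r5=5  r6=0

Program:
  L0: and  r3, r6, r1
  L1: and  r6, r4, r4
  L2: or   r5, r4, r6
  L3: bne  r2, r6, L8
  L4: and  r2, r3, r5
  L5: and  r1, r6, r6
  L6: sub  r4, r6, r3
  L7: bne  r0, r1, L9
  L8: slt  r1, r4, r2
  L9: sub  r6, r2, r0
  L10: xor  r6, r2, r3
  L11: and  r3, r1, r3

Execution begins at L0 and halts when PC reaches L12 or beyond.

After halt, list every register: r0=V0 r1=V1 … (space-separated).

r0=0 r1=0 r2=0 r3=0 r4=1 r5=1 r6=0

  step pc=0: and  r3, r6, r1  regs=(0,6,15,0,1,5,0)
  step pc=1: and  r6, r4, r4  regs=(0,6,15,0,1,5,1)
  step pc=2: or   r5, r4, r6  regs=(0,6,15,0,1,1,1)
  step pc=3: bne  r2, r6, L8  cond=T  regs=(0,6,15,0,1,1,1)
  step pc=4: and  r2, r3, r5  regs=(0,6,0,0,1,1,1)
  step pc=8: slt  r1, r4, r2  regs=(0,0,0,0,1,1,1)
  step pc=9: sub  r6, r2, r0  regs=(0,0,0,0,1,1,0)
  step pc=10: xor  r6, r2, r3  regs=(0,0,0,0,1,1,0)
  step pc=11: and  r3, r1, r3  regs=(0,0,0,0,1,1,0)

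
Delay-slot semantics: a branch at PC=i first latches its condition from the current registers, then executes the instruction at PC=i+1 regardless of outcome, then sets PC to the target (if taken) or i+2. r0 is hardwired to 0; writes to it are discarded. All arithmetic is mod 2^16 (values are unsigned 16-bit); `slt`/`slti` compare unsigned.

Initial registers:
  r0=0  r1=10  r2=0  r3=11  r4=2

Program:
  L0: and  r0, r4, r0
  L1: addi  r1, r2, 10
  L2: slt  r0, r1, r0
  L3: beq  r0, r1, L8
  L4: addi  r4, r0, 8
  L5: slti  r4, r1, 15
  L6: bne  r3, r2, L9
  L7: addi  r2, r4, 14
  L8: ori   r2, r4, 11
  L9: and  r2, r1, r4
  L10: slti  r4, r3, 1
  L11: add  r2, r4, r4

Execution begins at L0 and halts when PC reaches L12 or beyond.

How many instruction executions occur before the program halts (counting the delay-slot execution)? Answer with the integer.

11

  step pc=0: and  r0, r4, r0  regs=(0,10,0,11,2)
  step pc=1: addi  r1, r2, 10  regs=(0,10,0,11,2)
  step pc=2: slt  r0, r1, r0  regs=(0,10,0,11,2)
  step pc=3: beq  r0, r1, L8  cond=F  regs=(0,10,0,11,2)
  step pc=4: addi  r4, r0, 8  regs=(0,10,0,11,8)
  step pc=5: slti  r4, r1, 15  regs=(0,10,0,11,1)
  step pc=6: bne  r3, r2, L9  cond=T  regs=(0,10,0,11,1)
  step pc=7: addi  r2, r4, 14  regs=(0,10,15,11,1)
  step pc=9: and  r2, r1, r4  regs=(0,10,0,11,1)
  step pc=10: slti  r4, r3, 1  regs=(0,10,0,11,0)
  step pc=11: add  r2, r4, r4  regs=(0,10,0,11,0)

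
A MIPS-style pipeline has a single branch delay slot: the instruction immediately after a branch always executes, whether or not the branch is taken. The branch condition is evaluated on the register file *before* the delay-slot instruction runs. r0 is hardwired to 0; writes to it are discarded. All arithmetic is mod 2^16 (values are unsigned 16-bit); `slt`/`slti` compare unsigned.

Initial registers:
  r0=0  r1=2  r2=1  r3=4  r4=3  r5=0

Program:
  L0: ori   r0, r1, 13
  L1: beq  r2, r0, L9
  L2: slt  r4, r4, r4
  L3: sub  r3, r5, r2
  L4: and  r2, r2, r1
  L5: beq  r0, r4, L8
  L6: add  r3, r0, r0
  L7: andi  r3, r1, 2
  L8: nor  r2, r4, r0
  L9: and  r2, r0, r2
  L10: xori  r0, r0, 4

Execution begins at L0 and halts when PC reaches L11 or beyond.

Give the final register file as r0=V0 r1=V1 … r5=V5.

PC=0  ori   r0, r1, 13       | r0=0 r1=2 r2=1 r3=4 r4=3 r5=0
PC=1  beq  r2, r0, L9        | r0=0 r1=2 r2=1 r3=4 r4=3 r5=0  [not taken]
PC=2  slt  r4, r4, r4        | r0=0 r1=2 r2=1 r3=4 r4=0 r5=0
PC=3  sub  r3, r5, r2        | r0=0 r1=2 r2=1 r3=65535 r4=0 r5=0
PC=4  and  r2, r2, r1        | r0=0 r1=2 r2=0 r3=65535 r4=0 r5=0
PC=5  beq  r0, r4, L8        | r0=0 r1=2 r2=0 r3=65535 r4=0 r5=0  [TAKEN]
PC=6  add  r3, r0, r0        | r0=0 r1=2 r2=0 r3=0 r4=0 r5=0
PC=8  nor  r2, r4, r0        | r0=0 r1=2 r2=65535 r3=0 r4=0 r5=0
PC=9  and  r2, r0, r2        | r0=0 r1=2 r2=0 r3=0 r4=0 r5=0
PC=10 xori  r0, r0, 4        | r0=0 r1=2 r2=0 r3=0 r4=0 r5=0

r0=0 r1=2 r2=0 r3=0 r4=0 r5=0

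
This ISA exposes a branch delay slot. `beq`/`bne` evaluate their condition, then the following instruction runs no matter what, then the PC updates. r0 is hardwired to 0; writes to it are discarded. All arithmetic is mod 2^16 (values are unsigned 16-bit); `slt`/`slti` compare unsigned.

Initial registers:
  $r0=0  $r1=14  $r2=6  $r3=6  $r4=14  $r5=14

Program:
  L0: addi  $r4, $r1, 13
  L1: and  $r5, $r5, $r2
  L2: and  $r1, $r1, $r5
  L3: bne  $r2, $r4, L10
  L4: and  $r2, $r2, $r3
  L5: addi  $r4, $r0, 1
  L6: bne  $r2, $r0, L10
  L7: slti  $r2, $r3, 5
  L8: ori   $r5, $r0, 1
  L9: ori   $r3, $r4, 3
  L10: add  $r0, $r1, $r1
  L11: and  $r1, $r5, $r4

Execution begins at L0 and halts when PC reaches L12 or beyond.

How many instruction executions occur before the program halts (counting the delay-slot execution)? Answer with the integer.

[0] addi  $r4, $r1, 13  →  {$r0:0, $r1:14, $r2:6, $r3:6, $r4:27, $r5:14}
[1] and  $r5, $r5, $r2  →  {$r0:0, $r1:14, $r2:6, $r3:6, $r4:27, $r5:6}
[2] and  $r1, $r1, $r5  →  {$r0:0, $r1:6, $r2:6, $r3:6, $r4:27, $r5:6}
[3] bne  $r2, $r4, L10  →  {$r0:0, $r1:6, $r2:6, $r3:6, $r4:27, $r5:6}  ⟨branch taken⟩
[4] and  $r2, $r2, $r3  →  {$r0:0, $r1:6, $r2:6, $r3:6, $r4:27, $r5:6}
[10] add  $r0, $r1, $r1  →  {$r0:0, $r1:6, $r2:6, $r3:6, $r4:27, $r5:6}
[11] and  $r1, $r5, $r4  →  {$r0:0, $r1:2, $r2:6, $r3:6, $r4:27, $r5:6}

7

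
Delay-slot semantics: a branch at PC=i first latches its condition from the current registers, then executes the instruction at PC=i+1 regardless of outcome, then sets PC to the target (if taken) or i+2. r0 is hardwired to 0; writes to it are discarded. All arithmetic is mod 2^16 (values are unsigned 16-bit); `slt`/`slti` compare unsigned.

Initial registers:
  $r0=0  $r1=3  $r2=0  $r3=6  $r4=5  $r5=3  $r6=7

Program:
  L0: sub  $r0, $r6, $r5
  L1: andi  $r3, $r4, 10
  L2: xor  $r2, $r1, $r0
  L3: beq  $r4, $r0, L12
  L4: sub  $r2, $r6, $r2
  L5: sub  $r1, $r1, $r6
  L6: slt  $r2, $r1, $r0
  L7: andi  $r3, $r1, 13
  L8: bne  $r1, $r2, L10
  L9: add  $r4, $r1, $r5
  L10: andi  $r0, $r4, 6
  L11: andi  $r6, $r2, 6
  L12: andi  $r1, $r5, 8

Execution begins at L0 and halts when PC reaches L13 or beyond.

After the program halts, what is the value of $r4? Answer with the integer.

65535

#0 sub  $r0, $r6, $r5 ; 0/3/0/6/5/3/7
#1 andi  $r3, $r4, 10 ; 0/3/0/0/5/3/7
#2 xor  $r2, $r1, $r0 ; 0/3/3/0/5/3/7
#3 beq  $r4, $r0, L12 ; 0/3/3/0/5/3/7 ; →fallthru
#4 sub  $r2, $r6, $r2 ; 0/3/4/0/5/3/7
#5 sub  $r1, $r1, $r6 ; 0/65532/4/0/5/3/7
#6 slt  $r2, $r1, $r0 ; 0/65532/0/0/5/3/7
#7 andi  $r3, $r1, 13 ; 0/65532/0/12/5/3/7
#8 bne  $r1, $r2, L10 ; 0/65532/0/12/5/3/7 ; →target
#9 add  $r4, $r1, $r5 ; 0/65532/0/12/65535/3/7
#10 andi  $r0, $r4, 6 ; 0/65532/0/12/65535/3/7
#11 andi  $r6, $r2, 6 ; 0/65532/0/12/65535/3/0
#12 andi  $r1, $r5, 8 ; 0/0/0/12/65535/3/0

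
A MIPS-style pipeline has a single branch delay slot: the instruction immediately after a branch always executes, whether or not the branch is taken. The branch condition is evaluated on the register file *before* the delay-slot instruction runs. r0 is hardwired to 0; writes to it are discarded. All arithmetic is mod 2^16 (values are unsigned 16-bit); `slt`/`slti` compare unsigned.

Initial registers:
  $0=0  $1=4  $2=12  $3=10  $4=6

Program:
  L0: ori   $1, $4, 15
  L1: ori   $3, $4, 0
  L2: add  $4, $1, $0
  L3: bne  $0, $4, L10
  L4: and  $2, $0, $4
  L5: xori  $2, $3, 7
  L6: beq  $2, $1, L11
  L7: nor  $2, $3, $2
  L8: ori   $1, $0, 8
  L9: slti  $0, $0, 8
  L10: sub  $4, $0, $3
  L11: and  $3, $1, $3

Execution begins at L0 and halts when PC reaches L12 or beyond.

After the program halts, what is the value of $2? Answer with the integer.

  step pc=0: ori   $1, $4, 15  regs=(0,15,12,10,6)
  step pc=1: ori   $3, $4, 0  regs=(0,15,12,6,6)
  step pc=2: add  $4, $1, $0  regs=(0,15,12,6,15)
  step pc=3: bne  $0, $4, L10  cond=T  regs=(0,15,12,6,15)
  step pc=4: and  $2, $0, $4  regs=(0,15,0,6,15)
  step pc=10: sub  $4, $0, $3  regs=(0,15,0,6,65530)
  step pc=11: and  $3, $1, $3  regs=(0,15,0,6,65530)

0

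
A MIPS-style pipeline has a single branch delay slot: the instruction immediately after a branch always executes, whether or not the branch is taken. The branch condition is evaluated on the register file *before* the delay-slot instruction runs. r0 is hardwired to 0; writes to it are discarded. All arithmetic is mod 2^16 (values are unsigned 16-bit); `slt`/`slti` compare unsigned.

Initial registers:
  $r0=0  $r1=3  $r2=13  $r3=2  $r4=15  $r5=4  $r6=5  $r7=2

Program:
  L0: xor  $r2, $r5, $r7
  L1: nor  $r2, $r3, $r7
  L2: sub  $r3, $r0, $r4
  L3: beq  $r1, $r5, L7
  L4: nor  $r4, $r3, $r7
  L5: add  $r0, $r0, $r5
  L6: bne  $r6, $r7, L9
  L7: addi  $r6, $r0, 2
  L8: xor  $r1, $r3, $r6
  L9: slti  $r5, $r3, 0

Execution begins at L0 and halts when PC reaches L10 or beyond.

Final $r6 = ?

PC=0  xor  $r2, $r5, $r7     | $r0=0 $r1=3 $r2=6 $r3=2 $r4=15 $r5=4 $r6=5 $r7=2
PC=1  nor  $r2, $r3, $r7     | $r0=0 $r1=3 $r2=65533 $r3=2 $r4=15 $r5=4 $r6=5 $r7=2
PC=2  sub  $r3, $r0, $r4     | $r0=0 $r1=3 $r2=65533 $r3=65521 $r4=15 $r5=4 $r6=5 $r7=2
PC=3  beq  $r1, $r5, L7      | $r0=0 $r1=3 $r2=65533 $r3=65521 $r4=15 $r5=4 $r6=5 $r7=2  [not taken]
PC=4  nor  $r4, $r3, $r7     | $r0=0 $r1=3 $r2=65533 $r3=65521 $r4=12 $r5=4 $r6=5 $r7=2
PC=5  add  $r0, $r0, $r5     | $r0=0 $r1=3 $r2=65533 $r3=65521 $r4=12 $r5=4 $r6=5 $r7=2
PC=6  bne  $r6, $r7, L9      | $r0=0 $r1=3 $r2=65533 $r3=65521 $r4=12 $r5=4 $r6=5 $r7=2  [TAKEN]
PC=7  addi  $r6, $r0, 2      | $r0=0 $r1=3 $r2=65533 $r3=65521 $r4=12 $r5=4 $r6=2 $r7=2
PC=9  slti  $r5, $r3, 0      | $r0=0 $r1=3 $r2=65533 $r3=65521 $r4=12 $r5=0 $r6=2 $r7=2

2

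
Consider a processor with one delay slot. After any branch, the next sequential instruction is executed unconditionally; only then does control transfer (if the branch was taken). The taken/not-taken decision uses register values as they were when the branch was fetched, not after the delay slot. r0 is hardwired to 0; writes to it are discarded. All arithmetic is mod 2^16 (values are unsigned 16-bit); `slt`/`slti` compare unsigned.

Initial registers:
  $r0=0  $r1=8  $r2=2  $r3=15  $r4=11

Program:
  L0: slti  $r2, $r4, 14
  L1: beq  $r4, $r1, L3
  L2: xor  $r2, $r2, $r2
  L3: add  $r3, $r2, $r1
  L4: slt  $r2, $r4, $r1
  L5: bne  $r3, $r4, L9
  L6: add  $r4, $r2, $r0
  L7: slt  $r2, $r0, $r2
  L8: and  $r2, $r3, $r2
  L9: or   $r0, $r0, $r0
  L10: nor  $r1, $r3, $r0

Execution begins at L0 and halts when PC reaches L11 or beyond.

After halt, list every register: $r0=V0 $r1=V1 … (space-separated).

$r0=0 $r1=65527 $r2=0 $r3=8 $r4=0

[0] slti  $r2, $r4, 14  →  {$r0:0, $r1:8, $r2:1, $r3:15, $r4:11}
[1] beq  $r4, $r1, L3  →  {$r0:0, $r1:8, $r2:1, $r3:15, $r4:11}  ⟨branch fallthrough⟩
[2] xor  $r2, $r2, $r2  →  {$r0:0, $r1:8, $r2:0, $r3:15, $r4:11}
[3] add  $r3, $r2, $r1  →  {$r0:0, $r1:8, $r2:0, $r3:8, $r4:11}
[4] slt  $r2, $r4, $r1  →  {$r0:0, $r1:8, $r2:0, $r3:8, $r4:11}
[5] bne  $r3, $r4, L9  →  {$r0:0, $r1:8, $r2:0, $r3:8, $r4:11}  ⟨branch taken⟩
[6] add  $r4, $r2, $r0  →  {$r0:0, $r1:8, $r2:0, $r3:8, $r4:0}
[9] or   $r0, $r0, $r0  →  {$r0:0, $r1:8, $r2:0, $r3:8, $r4:0}
[10] nor  $r1, $r3, $r0  →  {$r0:0, $r1:65527, $r2:0, $r3:8, $r4:0}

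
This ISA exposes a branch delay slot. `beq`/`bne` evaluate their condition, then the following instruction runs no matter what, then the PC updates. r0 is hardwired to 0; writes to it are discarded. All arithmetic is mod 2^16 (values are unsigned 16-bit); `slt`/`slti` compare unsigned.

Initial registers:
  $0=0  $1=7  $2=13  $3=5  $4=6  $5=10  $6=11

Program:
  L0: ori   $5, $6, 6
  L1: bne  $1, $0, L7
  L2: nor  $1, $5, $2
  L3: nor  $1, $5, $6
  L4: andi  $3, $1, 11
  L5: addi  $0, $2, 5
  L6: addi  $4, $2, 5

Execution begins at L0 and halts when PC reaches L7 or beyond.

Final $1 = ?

  step pc=0: ori   $5, $6, 6  regs=(0,7,13,5,6,15,11)
  step pc=1: bne  $1, $0, L7  cond=T  regs=(0,7,13,5,6,15,11)
  step pc=2: nor  $1, $5, $2  regs=(0,65520,13,5,6,15,11)

65520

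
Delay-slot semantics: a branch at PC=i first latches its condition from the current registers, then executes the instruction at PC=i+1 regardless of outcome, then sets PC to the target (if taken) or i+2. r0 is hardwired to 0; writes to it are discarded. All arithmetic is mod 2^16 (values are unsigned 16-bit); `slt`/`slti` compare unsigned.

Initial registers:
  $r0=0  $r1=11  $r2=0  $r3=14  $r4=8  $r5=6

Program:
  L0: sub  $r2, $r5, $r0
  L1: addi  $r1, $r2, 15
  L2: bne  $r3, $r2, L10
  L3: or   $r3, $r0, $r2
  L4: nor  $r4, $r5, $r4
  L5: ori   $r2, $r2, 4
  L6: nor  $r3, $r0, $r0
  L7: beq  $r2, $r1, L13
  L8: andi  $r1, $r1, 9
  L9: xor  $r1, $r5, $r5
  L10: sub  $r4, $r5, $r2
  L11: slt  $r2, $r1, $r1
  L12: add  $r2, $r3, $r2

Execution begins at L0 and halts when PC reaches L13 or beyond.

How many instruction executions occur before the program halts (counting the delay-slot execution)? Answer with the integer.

7

#0 sub  $r2, $r5, $r0 ; 0/11/6/14/8/6
#1 addi  $r1, $r2, 15 ; 0/21/6/14/8/6
#2 bne  $r3, $r2, L10 ; 0/21/6/14/8/6 ; →target
#3 or   $r3, $r0, $r2 ; 0/21/6/6/8/6
#10 sub  $r4, $r5, $r2 ; 0/21/6/6/0/6
#11 slt  $r2, $r1, $r1 ; 0/21/0/6/0/6
#12 add  $r2, $r3, $r2 ; 0/21/6/6/0/6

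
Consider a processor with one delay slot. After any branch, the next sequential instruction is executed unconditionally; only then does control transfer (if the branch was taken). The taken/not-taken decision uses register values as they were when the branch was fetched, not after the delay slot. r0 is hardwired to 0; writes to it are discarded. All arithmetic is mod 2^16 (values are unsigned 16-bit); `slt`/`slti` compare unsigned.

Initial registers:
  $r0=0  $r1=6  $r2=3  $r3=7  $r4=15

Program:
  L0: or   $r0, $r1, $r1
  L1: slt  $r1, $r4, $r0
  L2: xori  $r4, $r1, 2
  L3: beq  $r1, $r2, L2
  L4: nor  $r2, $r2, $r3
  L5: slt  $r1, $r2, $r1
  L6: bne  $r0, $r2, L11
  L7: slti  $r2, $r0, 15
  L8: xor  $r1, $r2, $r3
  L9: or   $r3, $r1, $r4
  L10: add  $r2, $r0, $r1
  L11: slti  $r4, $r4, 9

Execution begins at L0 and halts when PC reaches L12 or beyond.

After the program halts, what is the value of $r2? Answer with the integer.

1

  step pc=0: or   $r0, $r1, $r1  regs=(0,6,3,7,15)
  step pc=1: slt  $r1, $r4, $r0  regs=(0,0,3,7,15)
  step pc=2: xori  $r4, $r1, 2  regs=(0,0,3,7,2)
  step pc=3: beq  $r1, $r2, L2  cond=F  regs=(0,0,3,7,2)
  step pc=4: nor  $r2, $r2, $r3  regs=(0,0,65528,7,2)
  step pc=5: slt  $r1, $r2, $r1  regs=(0,0,65528,7,2)
  step pc=6: bne  $r0, $r2, L11  cond=T  regs=(0,0,65528,7,2)
  step pc=7: slti  $r2, $r0, 15  regs=(0,0,1,7,2)
  step pc=11: slti  $r4, $r4, 9  regs=(0,0,1,7,1)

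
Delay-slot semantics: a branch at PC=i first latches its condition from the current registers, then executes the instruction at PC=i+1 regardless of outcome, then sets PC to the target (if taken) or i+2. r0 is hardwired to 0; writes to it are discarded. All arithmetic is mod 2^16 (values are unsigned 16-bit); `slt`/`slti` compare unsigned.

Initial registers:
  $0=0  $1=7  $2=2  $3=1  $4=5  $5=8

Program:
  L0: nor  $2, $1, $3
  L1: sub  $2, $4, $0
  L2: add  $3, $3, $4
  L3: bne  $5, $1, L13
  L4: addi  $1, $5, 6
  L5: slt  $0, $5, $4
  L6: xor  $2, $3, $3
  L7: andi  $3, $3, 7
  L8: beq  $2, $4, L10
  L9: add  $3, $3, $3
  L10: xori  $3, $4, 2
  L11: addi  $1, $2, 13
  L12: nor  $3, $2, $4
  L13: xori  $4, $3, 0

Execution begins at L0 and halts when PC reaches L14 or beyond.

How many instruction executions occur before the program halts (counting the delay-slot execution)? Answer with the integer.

6

  step pc=0: nor  $2, $1, $3  regs=(0,7,65528,1,5,8)
  step pc=1: sub  $2, $4, $0  regs=(0,7,5,1,5,8)
  step pc=2: add  $3, $3, $4  regs=(0,7,5,6,5,8)
  step pc=3: bne  $5, $1, L13  cond=T  regs=(0,7,5,6,5,8)
  step pc=4: addi  $1, $5, 6  regs=(0,14,5,6,5,8)
  step pc=13: xori  $4, $3, 0  regs=(0,14,5,6,6,8)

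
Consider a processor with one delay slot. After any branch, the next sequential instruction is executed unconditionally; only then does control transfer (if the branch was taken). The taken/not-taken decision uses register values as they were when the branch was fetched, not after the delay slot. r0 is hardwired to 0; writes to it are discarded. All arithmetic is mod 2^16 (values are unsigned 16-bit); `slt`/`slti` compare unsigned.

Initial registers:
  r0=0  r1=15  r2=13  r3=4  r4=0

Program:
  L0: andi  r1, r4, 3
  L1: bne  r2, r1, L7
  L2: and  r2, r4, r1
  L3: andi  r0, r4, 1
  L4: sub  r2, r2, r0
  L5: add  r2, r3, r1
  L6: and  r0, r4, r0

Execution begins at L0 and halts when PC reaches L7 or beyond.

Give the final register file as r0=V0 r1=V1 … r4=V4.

#0 andi  r1, r4, 3 ; 0/0/13/4/0
#1 bne  r2, r1, L7 ; 0/0/13/4/0 ; →target
#2 and  r2, r4, r1 ; 0/0/0/4/0

r0=0 r1=0 r2=0 r3=4 r4=0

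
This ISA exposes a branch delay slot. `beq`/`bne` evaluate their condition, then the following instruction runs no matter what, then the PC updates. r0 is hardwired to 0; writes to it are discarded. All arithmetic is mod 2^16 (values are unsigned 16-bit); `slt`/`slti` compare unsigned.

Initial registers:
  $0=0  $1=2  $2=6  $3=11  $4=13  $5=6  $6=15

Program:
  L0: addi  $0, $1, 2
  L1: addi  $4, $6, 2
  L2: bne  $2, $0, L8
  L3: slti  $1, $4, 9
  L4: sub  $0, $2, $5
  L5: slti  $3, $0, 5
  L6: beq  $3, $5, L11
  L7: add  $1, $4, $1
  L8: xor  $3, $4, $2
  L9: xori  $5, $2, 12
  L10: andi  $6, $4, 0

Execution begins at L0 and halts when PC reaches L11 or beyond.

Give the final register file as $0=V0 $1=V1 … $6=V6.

$0=0 $1=0 $2=6 $3=23 $4=17 $5=10 $6=0

  step pc=0: addi  $0, $1, 2  regs=(0,2,6,11,13,6,15)
  step pc=1: addi  $4, $6, 2  regs=(0,2,6,11,17,6,15)
  step pc=2: bne  $2, $0, L8  cond=T  regs=(0,2,6,11,17,6,15)
  step pc=3: slti  $1, $4, 9  regs=(0,0,6,11,17,6,15)
  step pc=8: xor  $3, $4, $2  regs=(0,0,6,23,17,6,15)
  step pc=9: xori  $5, $2, 12  regs=(0,0,6,23,17,10,15)
  step pc=10: andi  $6, $4, 0  regs=(0,0,6,23,17,10,0)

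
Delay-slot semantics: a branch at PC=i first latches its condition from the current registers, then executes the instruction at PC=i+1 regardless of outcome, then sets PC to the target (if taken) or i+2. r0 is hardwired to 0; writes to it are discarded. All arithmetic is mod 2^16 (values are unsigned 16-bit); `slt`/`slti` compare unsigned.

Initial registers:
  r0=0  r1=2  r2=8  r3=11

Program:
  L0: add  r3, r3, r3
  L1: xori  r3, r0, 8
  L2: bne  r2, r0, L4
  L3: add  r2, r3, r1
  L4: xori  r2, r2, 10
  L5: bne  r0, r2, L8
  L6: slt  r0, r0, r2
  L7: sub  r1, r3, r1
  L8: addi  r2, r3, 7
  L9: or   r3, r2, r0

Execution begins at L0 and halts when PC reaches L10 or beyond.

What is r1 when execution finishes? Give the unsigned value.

6

#0 add  r3, r3, r3 ; 0/2/8/22
#1 xori  r3, r0, 8 ; 0/2/8/8
#2 bne  r2, r0, L4 ; 0/2/8/8 ; →target
#3 add  r2, r3, r1 ; 0/2/10/8
#4 xori  r2, r2, 10 ; 0/2/0/8
#5 bne  r0, r2, L8 ; 0/2/0/8 ; →fallthru
#6 slt  r0, r0, r2 ; 0/2/0/8
#7 sub  r1, r3, r1 ; 0/6/0/8
#8 addi  r2, r3, 7 ; 0/6/15/8
#9 or   r3, r2, r0 ; 0/6/15/15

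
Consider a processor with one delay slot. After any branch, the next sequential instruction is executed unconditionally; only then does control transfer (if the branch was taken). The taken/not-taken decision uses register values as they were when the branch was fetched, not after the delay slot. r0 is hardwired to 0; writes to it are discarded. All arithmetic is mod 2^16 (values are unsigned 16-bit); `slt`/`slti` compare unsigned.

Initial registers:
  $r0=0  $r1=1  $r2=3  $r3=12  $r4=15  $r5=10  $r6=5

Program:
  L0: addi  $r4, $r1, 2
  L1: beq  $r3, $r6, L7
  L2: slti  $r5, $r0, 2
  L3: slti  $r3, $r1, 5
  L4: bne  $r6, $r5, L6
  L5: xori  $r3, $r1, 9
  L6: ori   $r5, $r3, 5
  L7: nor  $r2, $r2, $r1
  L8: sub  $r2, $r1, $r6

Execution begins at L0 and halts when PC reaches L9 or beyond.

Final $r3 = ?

#0 addi  $r4, $r1, 2 ; 0/1/3/12/3/10/5
#1 beq  $r3, $r6, L7 ; 0/1/3/12/3/10/5 ; →fallthru
#2 slti  $r5, $r0, 2 ; 0/1/3/12/3/1/5
#3 slti  $r3, $r1, 5 ; 0/1/3/1/3/1/5
#4 bne  $r6, $r5, L6 ; 0/1/3/1/3/1/5 ; →target
#5 xori  $r3, $r1, 9 ; 0/1/3/8/3/1/5
#6 ori   $r5, $r3, 5 ; 0/1/3/8/3/13/5
#7 nor  $r2, $r2, $r1 ; 0/1/65532/8/3/13/5
#8 sub  $r2, $r1, $r6 ; 0/1/65532/8/3/13/5

8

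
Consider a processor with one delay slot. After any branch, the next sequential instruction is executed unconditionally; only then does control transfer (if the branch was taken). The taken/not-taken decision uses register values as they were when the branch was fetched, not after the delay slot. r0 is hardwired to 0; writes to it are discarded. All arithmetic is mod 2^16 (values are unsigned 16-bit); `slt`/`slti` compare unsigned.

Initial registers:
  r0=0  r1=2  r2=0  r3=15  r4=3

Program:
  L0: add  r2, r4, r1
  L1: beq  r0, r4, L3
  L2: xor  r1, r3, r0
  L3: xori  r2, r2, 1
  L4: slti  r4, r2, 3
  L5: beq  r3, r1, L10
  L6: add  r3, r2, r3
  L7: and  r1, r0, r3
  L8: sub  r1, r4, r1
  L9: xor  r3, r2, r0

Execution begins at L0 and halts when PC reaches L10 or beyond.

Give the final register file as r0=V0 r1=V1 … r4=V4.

r0=0 r1=15 r2=4 r3=19 r4=0

PC=0  add  r2, r4, r1        | r0=0 r1=2 r2=5 r3=15 r4=3
PC=1  beq  r0, r4, L3        | r0=0 r1=2 r2=5 r3=15 r4=3  [not taken]
PC=2  xor  r1, r3, r0        | r0=0 r1=15 r2=5 r3=15 r4=3
PC=3  xori  r2, r2, 1        | r0=0 r1=15 r2=4 r3=15 r4=3
PC=4  slti  r4, r2, 3        | r0=0 r1=15 r2=4 r3=15 r4=0
PC=5  beq  r3, r1, L10       | r0=0 r1=15 r2=4 r3=15 r4=0  [TAKEN]
PC=6  add  r3, r2, r3        | r0=0 r1=15 r2=4 r3=19 r4=0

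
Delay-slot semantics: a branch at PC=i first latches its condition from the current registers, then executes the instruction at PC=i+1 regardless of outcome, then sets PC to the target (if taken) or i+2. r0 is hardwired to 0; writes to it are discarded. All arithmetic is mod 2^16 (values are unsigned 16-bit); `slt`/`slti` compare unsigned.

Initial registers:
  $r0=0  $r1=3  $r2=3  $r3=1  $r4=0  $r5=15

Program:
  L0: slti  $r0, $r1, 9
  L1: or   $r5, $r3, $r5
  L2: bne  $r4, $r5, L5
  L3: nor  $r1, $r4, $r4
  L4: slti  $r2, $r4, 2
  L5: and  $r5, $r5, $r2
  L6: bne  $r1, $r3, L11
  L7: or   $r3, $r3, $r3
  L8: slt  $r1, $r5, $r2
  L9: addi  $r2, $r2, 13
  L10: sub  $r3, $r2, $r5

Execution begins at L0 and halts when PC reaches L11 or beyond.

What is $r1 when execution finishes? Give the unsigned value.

65535

[0] slti  $r0, $r1, 9  →  {$r0:0, $r1:3, $r2:3, $r3:1, $r4:0, $r5:15}
[1] or   $r5, $r3, $r5  →  {$r0:0, $r1:3, $r2:3, $r3:1, $r4:0, $r5:15}
[2] bne  $r4, $r5, L5  →  {$r0:0, $r1:3, $r2:3, $r3:1, $r4:0, $r5:15}  ⟨branch taken⟩
[3] nor  $r1, $r4, $r4  →  {$r0:0, $r1:65535, $r2:3, $r3:1, $r4:0, $r5:15}
[5] and  $r5, $r5, $r2  →  {$r0:0, $r1:65535, $r2:3, $r3:1, $r4:0, $r5:3}
[6] bne  $r1, $r3, L11  →  {$r0:0, $r1:65535, $r2:3, $r3:1, $r4:0, $r5:3}  ⟨branch taken⟩
[7] or   $r3, $r3, $r3  →  {$r0:0, $r1:65535, $r2:3, $r3:1, $r4:0, $r5:3}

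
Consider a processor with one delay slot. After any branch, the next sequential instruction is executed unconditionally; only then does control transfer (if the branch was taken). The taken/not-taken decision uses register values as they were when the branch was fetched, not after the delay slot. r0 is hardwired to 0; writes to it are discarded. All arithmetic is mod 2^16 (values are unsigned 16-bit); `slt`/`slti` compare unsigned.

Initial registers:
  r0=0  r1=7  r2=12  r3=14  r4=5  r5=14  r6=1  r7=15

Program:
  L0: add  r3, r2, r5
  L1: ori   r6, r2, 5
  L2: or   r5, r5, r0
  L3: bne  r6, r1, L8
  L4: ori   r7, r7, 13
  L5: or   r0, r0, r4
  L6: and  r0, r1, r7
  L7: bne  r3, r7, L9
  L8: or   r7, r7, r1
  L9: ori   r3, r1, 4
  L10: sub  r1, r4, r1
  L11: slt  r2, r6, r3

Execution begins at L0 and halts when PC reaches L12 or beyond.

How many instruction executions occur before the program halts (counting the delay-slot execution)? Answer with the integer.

9

[0] add  r3, r2, r5  →  {r0:0, r1:7, r2:12, r3:26, r4:5, r5:14, r6:1, r7:15}
[1] ori   r6, r2, 5  →  {r0:0, r1:7, r2:12, r3:26, r4:5, r5:14, r6:13, r7:15}
[2] or   r5, r5, r0  →  {r0:0, r1:7, r2:12, r3:26, r4:5, r5:14, r6:13, r7:15}
[3] bne  r6, r1, L8  →  {r0:0, r1:7, r2:12, r3:26, r4:5, r5:14, r6:13, r7:15}  ⟨branch taken⟩
[4] ori   r7, r7, 13  →  {r0:0, r1:7, r2:12, r3:26, r4:5, r5:14, r6:13, r7:15}
[8] or   r7, r7, r1  →  {r0:0, r1:7, r2:12, r3:26, r4:5, r5:14, r6:13, r7:15}
[9] ori   r3, r1, 4  →  {r0:0, r1:7, r2:12, r3:7, r4:5, r5:14, r6:13, r7:15}
[10] sub  r1, r4, r1  →  {r0:0, r1:65534, r2:12, r3:7, r4:5, r5:14, r6:13, r7:15}
[11] slt  r2, r6, r3  →  {r0:0, r1:65534, r2:0, r3:7, r4:5, r5:14, r6:13, r7:15}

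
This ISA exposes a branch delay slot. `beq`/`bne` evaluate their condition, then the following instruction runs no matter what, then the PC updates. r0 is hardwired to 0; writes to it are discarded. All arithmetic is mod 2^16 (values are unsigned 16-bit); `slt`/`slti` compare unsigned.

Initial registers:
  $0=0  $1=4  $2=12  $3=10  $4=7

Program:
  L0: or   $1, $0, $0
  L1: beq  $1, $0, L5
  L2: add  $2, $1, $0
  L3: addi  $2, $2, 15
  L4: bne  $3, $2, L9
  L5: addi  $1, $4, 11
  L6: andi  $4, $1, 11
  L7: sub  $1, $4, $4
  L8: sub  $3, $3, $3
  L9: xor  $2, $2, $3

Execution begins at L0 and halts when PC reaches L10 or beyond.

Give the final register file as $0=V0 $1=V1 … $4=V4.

$0=0 $1=0 $2=0 $3=0 $4=2

#0 or   $1, $0, $0 ; 0/0/12/10/7
#1 beq  $1, $0, L5 ; 0/0/12/10/7 ; →target
#2 add  $2, $1, $0 ; 0/0/0/10/7
#5 addi  $1, $4, 11 ; 0/18/0/10/7
#6 andi  $4, $1, 11 ; 0/18/0/10/2
#7 sub  $1, $4, $4 ; 0/0/0/10/2
#8 sub  $3, $3, $3 ; 0/0/0/0/2
#9 xor  $2, $2, $3 ; 0/0/0/0/2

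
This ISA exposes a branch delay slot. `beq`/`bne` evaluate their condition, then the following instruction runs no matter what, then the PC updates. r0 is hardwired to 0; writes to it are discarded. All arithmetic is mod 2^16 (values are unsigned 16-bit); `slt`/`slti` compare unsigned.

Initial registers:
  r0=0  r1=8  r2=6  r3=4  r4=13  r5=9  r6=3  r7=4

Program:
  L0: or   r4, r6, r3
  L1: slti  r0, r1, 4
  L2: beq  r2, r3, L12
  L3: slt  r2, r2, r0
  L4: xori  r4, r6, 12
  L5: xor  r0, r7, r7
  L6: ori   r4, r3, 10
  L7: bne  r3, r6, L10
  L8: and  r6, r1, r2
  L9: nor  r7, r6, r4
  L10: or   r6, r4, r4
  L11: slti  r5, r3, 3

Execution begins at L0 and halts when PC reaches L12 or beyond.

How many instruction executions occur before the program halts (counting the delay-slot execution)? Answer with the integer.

11

PC=0  or   r4, r6, r3        | r0=0 r1=8 r2=6 r3=4 r4=7 r5=9 r6=3 r7=4
PC=1  slti  r0, r1, 4        | r0=0 r1=8 r2=6 r3=4 r4=7 r5=9 r6=3 r7=4
PC=2  beq  r2, r3, L12       | r0=0 r1=8 r2=6 r3=4 r4=7 r5=9 r6=3 r7=4  [not taken]
PC=3  slt  r2, r2, r0        | r0=0 r1=8 r2=0 r3=4 r4=7 r5=9 r6=3 r7=4
PC=4  xori  r4, r6, 12       | r0=0 r1=8 r2=0 r3=4 r4=15 r5=9 r6=3 r7=4
PC=5  xor  r0, r7, r7        | r0=0 r1=8 r2=0 r3=4 r4=15 r5=9 r6=3 r7=4
PC=6  ori   r4, r3, 10       | r0=0 r1=8 r2=0 r3=4 r4=14 r5=9 r6=3 r7=4
PC=7  bne  r3, r6, L10       | r0=0 r1=8 r2=0 r3=4 r4=14 r5=9 r6=3 r7=4  [TAKEN]
PC=8  and  r6, r1, r2        | r0=0 r1=8 r2=0 r3=4 r4=14 r5=9 r6=0 r7=4
PC=10 or   r6, r4, r4        | r0=0 r1=8 r2=0 r3=4 r4=14 r5=9 r6=14 r7=4
PC=11 slti  r5, r3, 3        | r0=0 r1=8 r2=0 r3=4 r4=14 r5=0 r6=14 r7=4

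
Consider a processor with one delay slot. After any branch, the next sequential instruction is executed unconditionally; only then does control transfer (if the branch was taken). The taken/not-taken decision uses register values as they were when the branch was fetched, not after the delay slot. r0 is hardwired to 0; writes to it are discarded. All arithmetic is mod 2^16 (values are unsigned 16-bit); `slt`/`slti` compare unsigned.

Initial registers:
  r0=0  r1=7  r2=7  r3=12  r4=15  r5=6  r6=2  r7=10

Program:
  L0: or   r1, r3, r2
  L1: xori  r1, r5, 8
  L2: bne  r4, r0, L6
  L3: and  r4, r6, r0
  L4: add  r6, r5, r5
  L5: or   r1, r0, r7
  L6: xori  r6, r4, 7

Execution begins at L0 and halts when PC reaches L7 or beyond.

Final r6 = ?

7

PC=0  or   r1, r3, r2        | r0=0 r1=15 r2=7 r3=12 r4=15 r5=6 r6=2 r7=10
PC=1  xori  r1, r5, 8        | r0=0 r1=14 r2=7 r3=12 r4=15 r5=6 r6=2 r7=10
PC=2  bne  r4, r0, L6        | r0=0 r1=14 r2=7 r3=12 r4=15 r5=6 r6=2 r7=10  [TAKEN]
PC=3  and  r4, r6, r0        | r0=0 r1=14 r2=7 r3=12 r4=0 r5=6 r6=2 r7=10
PC=6  xori  r6, r4, 7        | r0=0 r1=14 r2=7 r3=12 r4=0 r5=6 r6=7 r7=10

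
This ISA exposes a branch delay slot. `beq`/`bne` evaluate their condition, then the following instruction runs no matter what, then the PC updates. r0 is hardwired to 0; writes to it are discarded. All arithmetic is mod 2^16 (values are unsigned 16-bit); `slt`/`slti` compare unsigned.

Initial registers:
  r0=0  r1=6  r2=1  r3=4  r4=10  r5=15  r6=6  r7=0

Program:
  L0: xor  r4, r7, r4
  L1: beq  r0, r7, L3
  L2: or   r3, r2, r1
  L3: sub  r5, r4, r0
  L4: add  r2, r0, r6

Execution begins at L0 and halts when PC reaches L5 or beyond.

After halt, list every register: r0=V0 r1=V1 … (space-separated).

r0=0 r1=6 r2=6 r3=7 r4=10 r5=10 r6=6 r7=0

  step pc=0: xor  r4, r7, r4  regs=(0,6,1,4,10,15,6,0)
  step pc=1: beq  r0, r7, L3  cond=T  regs=(0,6,1,4,10,15,6,0)
  step pc=2: or   r3, r2, r1  regs=(0,6,1,7,10,15,6,0)
  step pc=3: sub  r5, r4, r0  regs=(0,6,1,7,10,10,6,0)
  step pc=4: add  r2, r0, r6  regs=(0,6,6,7,10,10,6,0)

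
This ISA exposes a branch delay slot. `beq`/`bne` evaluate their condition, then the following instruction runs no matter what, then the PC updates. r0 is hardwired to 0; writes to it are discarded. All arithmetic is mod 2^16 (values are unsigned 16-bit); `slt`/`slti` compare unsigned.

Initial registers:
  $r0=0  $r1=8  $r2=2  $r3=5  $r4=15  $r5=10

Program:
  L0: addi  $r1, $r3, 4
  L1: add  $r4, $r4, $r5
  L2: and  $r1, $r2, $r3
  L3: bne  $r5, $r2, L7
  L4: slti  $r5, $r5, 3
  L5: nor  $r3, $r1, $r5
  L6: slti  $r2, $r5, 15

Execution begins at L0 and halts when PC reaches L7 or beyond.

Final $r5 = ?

[0] addi  $r1, $r3, 4  →  {$r0:0, $r1:9, $r2:2, $r3:5, $r4:15, $r5:10}
[1] add  $r4, $r4, $r5  →  {$r0:0, $r1:9, $r2:2, $r3:5, $r4:25, $r5:10}
[2] and  $r1, $r2, $r3  →  {$r0:0, $r1:0, $r2:2, $r3:5, $r4:25, $r5:10}
[3] bne  $r5, $r2, L7  →  {$r0:0, $r1:0, $r2:2, $r3:5, $r4:25, $r5:10}  ⟨branch taken⟩
[4] slti  $r5, $r5, 3  →  {$r0:0, $r1:0, $r2:2, $r3:5, $r4:25, $r5:0}

0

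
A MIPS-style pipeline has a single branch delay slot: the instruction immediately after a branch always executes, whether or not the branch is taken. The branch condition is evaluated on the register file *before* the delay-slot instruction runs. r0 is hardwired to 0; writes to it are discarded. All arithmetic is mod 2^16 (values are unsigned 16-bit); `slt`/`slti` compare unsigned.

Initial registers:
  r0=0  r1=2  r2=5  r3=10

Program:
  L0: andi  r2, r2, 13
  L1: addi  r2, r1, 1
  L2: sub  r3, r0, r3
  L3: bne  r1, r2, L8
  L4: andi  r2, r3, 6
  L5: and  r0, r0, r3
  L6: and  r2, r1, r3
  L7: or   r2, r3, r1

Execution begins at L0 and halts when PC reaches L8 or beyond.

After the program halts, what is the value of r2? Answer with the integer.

[0] andi  r2, r2, 13  →  {r0:0, r1:2, r2:5, r3:10}
[1] addi  r2, r1, 1  →  {r0:0, r1:2, r2:3, r3:10}
[2] sub  r3, r0, r3  →  {r0:0, r1:2, r2:3, r3:65526}
[3] bne  r1, r2, L8  →  {r0:0, r1:2, r2:3, r3:65526}  ⟨branch taken⟩
[4] andi  r2, r3, 6  →  {r0:0, r1:2, r2:6, r3:65526}

6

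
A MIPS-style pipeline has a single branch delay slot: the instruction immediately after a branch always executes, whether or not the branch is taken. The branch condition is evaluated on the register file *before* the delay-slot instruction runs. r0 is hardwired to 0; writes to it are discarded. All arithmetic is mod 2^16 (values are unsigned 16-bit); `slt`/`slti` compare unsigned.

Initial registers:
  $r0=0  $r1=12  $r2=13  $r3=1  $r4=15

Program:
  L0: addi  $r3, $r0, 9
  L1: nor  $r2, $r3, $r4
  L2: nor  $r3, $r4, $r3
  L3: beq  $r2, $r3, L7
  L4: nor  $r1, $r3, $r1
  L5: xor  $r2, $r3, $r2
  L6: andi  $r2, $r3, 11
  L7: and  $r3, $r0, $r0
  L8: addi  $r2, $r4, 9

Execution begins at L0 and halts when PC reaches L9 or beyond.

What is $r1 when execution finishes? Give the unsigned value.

[0] addi  $r3, $r0, 9  →  {$r0:0, $r1:12, $r2:13, $r3:9, $r4:15}
[1] nor  $r2, $r3, $r4  →  {$r0:0, $r1:12, $r2:65520, $r3:9, $r4:15}
[2] nor  $r3, $r4, $r3  →  {$r0:0, $r1:12, $r2:65520, $r3:65520, $r4:15}
[3] beq  $r2, $r3, L7  →  {$r0:0, $r1:12, $r2:65520, $r3:65520, $r4:15}  ⟨branch taken⟩
[4] nor  $r1, $r3, $r1  →  {$r0:0, $r1:3, $r2:65520, $r3:65520, $r4:15}
[7] and  $r3, $r0, $r0  →  {$r0:0, $r1:3, $r2:65520, $r3:0, $r4:15}
[8] addi  $r2, $r4, 9  →  {$r0:0, $r1:3, $r2:24, $r3:0, $r4:15}

3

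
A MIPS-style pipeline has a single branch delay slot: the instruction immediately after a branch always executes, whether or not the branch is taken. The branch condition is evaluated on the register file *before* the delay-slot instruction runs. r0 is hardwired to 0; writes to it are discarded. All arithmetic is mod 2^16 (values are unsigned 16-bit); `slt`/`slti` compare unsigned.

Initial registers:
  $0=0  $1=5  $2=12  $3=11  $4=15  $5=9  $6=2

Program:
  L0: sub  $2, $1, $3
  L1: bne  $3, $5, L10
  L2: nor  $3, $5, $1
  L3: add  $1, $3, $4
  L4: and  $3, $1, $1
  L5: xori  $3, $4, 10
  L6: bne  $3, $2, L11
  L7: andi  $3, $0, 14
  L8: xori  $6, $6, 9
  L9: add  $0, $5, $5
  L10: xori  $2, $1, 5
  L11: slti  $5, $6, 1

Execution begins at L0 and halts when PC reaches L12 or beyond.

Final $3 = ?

65522

[0] sub  $2, $1, $3  →  {$0:0, $1:5, $2:65530, $3:11, $4:15, $5:9, $6:2}
[1] bne  $3, $5, L10  →  {$0:0, $1:5, $2:65530, $3:11, $4:15, $5:9, $6:2}  ⟨branch taken⟩
[2] nor  $3, $5, $1  →  {$0:0, $1:5, $2:65530, $3:65522, $4:15, $5:9, $6:2}
[10] xori  $2, $1, 5  →  {$0:0, $1:5, $2:0, $3:65522, $4:15, $5:9, $6:2}
[11] slti  $5, $6, 1  →  {$0:0, $1:5, $2:0, $3:65522, $4:15, $5:0, $6:2}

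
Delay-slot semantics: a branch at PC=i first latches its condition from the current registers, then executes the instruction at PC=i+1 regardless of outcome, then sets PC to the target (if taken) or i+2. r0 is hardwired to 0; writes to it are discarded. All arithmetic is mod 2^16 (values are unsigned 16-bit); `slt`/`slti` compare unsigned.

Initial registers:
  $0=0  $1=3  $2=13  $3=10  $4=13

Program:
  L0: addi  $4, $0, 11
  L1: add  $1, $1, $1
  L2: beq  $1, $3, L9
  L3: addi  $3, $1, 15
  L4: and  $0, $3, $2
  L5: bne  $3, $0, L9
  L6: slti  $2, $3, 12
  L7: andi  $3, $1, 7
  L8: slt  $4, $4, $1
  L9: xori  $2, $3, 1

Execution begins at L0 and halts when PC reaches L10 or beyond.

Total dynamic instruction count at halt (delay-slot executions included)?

8

[0] addi  $4, $0, 11  →  {$0:0, $1:3, $2:13, $3:10, $4:11}
[1] add  $1, $1, $1  →  {$0:0, $1:6, $2:13, $3:10, $4:11}
[2] beq  $1, $3, L9  →  {$0:0, $1:6, $2:13, $3:10, $4:11}  ⟨branch fallthrough⟩
[3] addi  $3, $1, 15  →  {$0:0, $1:6, $2:13, $3:21, $4:11}
[4] and  $0, $3, $2  →  {$0:0, $1:6, $2:13, $3:21, $4:11}
[5] bne  $3, $0, L9  →  {$0:0, $1:6, $2:13, $3:21, $4:11}  ⟨branch taken⟩
[6] slti  $2, $3, 12  →  {$0:0, $1:6, $2:0, $3:21, $4:11}
[9] xori  $2, $3, 1  →  {$0:0, $1:6, $2:20, $3:21, $4:11}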